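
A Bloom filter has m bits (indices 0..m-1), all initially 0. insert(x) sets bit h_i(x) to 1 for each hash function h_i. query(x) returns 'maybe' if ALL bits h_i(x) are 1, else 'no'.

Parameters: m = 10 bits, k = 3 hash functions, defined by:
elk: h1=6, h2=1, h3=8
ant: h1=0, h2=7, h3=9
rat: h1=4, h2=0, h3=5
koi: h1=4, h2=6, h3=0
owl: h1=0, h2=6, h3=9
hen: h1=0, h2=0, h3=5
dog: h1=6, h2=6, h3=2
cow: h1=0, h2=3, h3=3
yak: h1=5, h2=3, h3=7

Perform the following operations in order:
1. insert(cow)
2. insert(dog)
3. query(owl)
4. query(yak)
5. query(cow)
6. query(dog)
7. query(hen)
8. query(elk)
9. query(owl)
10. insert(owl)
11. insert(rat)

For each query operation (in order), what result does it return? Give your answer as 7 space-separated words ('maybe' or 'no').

Start: bits=0000000000
Op 1: insert cow -> sets bits 0 3 -> bits=1001000000
Op 2: insert dog -> sets bits 2 6 -> bits=1011001000
Op 3: query owl -> checks bit0=1, bit6=1, bit9=0 (has a 0) -> no
Op 4: query yak -> checks bit3=1, bit5=0, bit7=0 (has a 0) -> no
Op 5: query cow -> checks bit0=1, bit3=1 (all 1) -> maybe
Op 6: query dog -> checks bit2=1, bit6=1 (all 1) -> maybe
Op 7: query hen -> checks bit0=1, bit5=0 (has a 0) -> no
Op 8: query elk -> checks bit1=0, bit6=1, bit8=0 (has a 0) -> no
Op 9: query owl -> checks bit0=1, bit6=1, bit9=0 (has a 0) -> no
Op 10: insert owl -> sets bits 0 6 9 -> bits=1011001001
Op 11: insert rat -> sets bits 0 4 5 -> bits=1011111001
Query results in order: no no maybe maybe no no no

Answer: no no maybe maybe no no no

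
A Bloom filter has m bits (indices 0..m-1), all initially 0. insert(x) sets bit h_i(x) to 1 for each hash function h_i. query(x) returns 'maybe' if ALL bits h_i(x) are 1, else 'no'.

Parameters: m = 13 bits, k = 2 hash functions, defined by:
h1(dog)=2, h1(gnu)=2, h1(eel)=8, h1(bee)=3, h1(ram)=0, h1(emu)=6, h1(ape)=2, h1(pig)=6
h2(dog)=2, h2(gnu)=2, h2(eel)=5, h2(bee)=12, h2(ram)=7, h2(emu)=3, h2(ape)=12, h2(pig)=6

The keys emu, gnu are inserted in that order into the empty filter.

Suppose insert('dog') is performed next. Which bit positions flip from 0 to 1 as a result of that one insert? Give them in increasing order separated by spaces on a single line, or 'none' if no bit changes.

Start: bits=0000000000000
After insert 'emu': sets bits 3 6 -> bits=0001001000000
After insert 'gnu': sets bits 2 -> bits=0011001000000
insert 'dog' would touch bits 2; currently bit2=1
Bits that are 0 among those (would change 0->1): none

Answer: none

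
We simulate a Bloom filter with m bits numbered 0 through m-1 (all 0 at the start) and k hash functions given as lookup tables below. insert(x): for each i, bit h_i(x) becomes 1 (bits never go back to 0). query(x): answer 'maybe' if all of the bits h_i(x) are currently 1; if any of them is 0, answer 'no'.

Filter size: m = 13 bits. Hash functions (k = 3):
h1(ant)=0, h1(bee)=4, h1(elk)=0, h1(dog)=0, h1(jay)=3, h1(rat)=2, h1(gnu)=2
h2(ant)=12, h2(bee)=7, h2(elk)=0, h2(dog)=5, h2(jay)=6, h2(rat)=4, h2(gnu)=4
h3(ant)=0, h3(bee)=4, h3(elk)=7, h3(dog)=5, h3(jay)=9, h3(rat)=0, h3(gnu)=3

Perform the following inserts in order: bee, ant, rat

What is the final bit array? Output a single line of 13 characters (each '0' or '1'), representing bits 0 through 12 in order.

Answer: 1010100100001

Derivation:
Start: bits=0000000000000
After insert 'bee': sets bits 4 7 -> bits=0000100100000
After insert 'ant': sets bits 0 12 -> bits=1000100100001
After insert 'rat': sets bits 0 2 4 -> bits=1010100100001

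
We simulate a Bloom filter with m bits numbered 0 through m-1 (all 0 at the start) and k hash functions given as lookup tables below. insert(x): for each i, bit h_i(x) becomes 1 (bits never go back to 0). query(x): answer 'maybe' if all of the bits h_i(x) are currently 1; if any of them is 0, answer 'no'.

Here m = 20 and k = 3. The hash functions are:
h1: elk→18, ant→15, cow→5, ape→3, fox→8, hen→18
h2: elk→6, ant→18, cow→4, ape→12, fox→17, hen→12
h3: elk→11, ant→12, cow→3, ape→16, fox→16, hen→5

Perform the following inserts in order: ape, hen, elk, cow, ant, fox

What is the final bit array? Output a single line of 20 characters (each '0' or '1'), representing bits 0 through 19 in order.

Start: bits=00000000000000000000
After insert 'ape': sets bits 3 12 16 -> bits=00010000000010001000
After insert 'hen': sets bits 5 12 18 -> bits=00010100000010001010
After insert 'elk': sets bits 6 11 18 -> bits=00010110000110001010
After insert 'cow': sets bits 3 4 5 -> bits=00011110000110001010
After insert 'ant': sets bits 12 15 18 -> bits=00011110000110011010
After insert 'fox': sets bits 8 16 17 -> bits=00011110100110011110

Answer: 00011110100110011110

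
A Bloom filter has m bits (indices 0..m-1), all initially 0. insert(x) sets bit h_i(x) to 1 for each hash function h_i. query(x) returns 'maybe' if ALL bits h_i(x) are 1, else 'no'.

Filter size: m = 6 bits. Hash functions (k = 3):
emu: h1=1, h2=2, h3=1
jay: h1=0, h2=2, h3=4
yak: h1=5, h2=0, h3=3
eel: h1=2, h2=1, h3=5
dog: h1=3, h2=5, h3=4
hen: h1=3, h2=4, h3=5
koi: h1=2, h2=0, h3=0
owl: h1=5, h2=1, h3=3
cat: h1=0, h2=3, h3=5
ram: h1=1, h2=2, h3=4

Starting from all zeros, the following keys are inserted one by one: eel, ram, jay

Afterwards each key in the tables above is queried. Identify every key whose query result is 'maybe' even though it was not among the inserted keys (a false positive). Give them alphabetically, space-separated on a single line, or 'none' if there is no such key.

Answer: emu koi

Derivation:
Start: bits=000000
After insert 'eel': sets bits 1 2 5 -> bits=011001
After insert 'ram': sets bits 1 2 4 -> bits=011011
After insert 'jay': sets bits 0 2 4 -> bits=111011
Not inserted: cat dog emu hen koi owl yak — query each against bits=111011:
query cat: checks bit0=1, bit3=0, bit5=1 (has a 0) -> no => not a false positive
query dog: checks bit3=0, bit4=1, bit5=1 (has a 0) -> no => not a false positive
query emu: checks bit1=1, bit2=1 (all 1) -> maybe => FALSE POSITIVE
query hen: checks bit3=0, bit4=1, bit5=1 (has a 0) -> no => not a false positive
query koi: checks bit0=1, bit2=1 (all 1) -> maybe => FALSE POSITIVE
query owl: checks bit1=1, bit3=0, bit5=1 (has a 0) -> no => not a false positive
query yak: checks bit0=1, bit3=0, bit5=1 (has a 0) -> no => not a false positive
False positives (alphabetical): emu koi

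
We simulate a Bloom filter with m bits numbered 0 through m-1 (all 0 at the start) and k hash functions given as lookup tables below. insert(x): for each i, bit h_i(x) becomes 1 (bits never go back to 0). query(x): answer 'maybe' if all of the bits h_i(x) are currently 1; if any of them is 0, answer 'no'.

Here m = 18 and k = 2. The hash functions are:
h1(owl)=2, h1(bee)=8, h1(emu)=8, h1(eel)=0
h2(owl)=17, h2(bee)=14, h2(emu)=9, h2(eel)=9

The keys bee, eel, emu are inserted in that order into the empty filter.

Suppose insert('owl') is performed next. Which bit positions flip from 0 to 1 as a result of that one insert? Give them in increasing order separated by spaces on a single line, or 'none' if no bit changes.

Start: bits=000000000000000000
After insert 'bee': sets bits 8 14 -> bits=000000001000001000
After insert 'eel': sets bits 0 9 -> bits=100000001100001000
After insert 'emu': sets bits 8 9 -> bits=100000001100001000
insert 'owl' would touch bits 2 17; currently bit2=0, bit17=0
Bits that are 0 among those (would change 0->1): 2 17

Answer: 2 17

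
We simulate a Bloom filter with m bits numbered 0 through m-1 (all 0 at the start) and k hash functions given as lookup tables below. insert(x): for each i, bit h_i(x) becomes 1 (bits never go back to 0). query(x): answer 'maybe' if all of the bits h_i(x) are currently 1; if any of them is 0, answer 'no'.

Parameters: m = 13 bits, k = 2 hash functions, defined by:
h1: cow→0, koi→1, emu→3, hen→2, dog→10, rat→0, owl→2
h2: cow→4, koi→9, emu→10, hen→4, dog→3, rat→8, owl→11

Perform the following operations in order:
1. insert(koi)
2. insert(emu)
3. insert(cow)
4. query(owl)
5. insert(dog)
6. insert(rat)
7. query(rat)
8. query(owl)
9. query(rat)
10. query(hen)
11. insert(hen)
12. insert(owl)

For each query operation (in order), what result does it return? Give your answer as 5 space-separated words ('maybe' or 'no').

Answer: no maybe no maybe no

Derivation:
Start: bits=0000000000000
Op 1: insert koi -> sets bits 1 9 -> bits=0100000001000
Op 2: insert emu -> sets bits 3 10 -> bits=0101000001100
Op 3: insert cow -> sets bits 0 4 -> bits=1101100001100
Op 4: query owl -> checks bit2=0, bit11=0 (has a 0) -> no
Op 5: insert dog -> sets bits 3 10 -> bits=1101100001100
Op 6: insert rat -> sets bits 0 8 -> bits=1101100011100
Op 7: query rat -> checks bit0=1, bit8=1 (all 1) -> maybe
Op 8: query owl -> checks bit2=0, bit11=0 (has a 0) -> no
Op 9: query rat -> checks bit0=1, bit8=1 (all 1) -> maybe
Op 10: query hen -> checks bit2=0, bit4=1 (has a 0) -> no
Op 11: insert hen -> sets bits 2 4 -> bits=1111100011100
Op 12: insert owl -> sets bits 2 11 -> bits=1111100011110
Query results in order: no maybe no maybe no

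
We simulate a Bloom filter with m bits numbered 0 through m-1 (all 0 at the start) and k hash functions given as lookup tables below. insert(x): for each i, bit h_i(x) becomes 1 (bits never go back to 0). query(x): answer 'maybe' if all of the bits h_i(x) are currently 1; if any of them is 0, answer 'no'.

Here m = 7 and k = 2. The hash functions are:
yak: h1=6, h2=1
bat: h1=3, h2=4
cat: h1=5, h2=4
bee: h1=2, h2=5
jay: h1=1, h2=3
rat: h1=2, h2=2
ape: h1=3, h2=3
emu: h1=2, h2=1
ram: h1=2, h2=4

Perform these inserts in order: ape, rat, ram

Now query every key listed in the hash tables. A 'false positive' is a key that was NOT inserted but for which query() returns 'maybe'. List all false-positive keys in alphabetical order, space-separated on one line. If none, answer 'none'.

Start: bits=0000000
After insert 'ape': sets bits 3 -> bits=0001000
After insert 'rat': sets bits 2 -> bits=0011000
After insert 'ram': sets bits 2 4 -> bits=0011100
Not inserted: bat bee cat emu jay yak — query each against bits=0011100:
query bat: checks bit3=1, bit4=1 (all 1) -> maybe => FALSE POSITIVE
query bee: checks bit2=1, bit5=0 (has a 0) -> no => not a false positive
query cat: checks bit4=1, bit5=0 (has a 0) -> no => not a false positive
query emu: checks bit1=0, bit2=1 (has a 0) -> no => not a false positive
query jay: checks bit1=0, bit3=1 (has a 0) -> no => not a false positive
query yak: checks bit1=0, bit6=0 (has a 0) -> no => not a false positive
False positives (alphabetical): bat

Answer: bat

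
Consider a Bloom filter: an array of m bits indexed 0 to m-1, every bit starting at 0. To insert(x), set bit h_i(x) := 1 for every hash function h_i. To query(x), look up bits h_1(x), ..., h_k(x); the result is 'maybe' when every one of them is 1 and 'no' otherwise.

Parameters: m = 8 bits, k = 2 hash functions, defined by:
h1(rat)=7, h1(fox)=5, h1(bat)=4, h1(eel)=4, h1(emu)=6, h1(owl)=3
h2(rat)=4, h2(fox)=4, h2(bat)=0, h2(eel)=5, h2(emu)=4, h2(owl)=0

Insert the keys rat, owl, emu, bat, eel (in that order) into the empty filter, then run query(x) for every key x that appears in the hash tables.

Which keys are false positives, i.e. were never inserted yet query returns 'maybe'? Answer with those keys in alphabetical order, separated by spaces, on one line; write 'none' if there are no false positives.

Start: bits=00000000
After insert 'rat': sets bits 4 7 -> bits=00001001
After insert 'owl': sets bits 0 3 -> bits=10011001
After insert 'emu': sets bits 4 6 -> bits=10011011
After insert 'bat': sets bits 0 4 -> bits=10011011
After insert 'eel': sets bits 4 5 -> bits=10011111
Not inserted: fox — query each against bits=10011111:
query fox: checks bit4=1, bit5=1 (all 1) -> maybe => FALSE POSITIVE
False positives (alphabetical): fox

Answer: fox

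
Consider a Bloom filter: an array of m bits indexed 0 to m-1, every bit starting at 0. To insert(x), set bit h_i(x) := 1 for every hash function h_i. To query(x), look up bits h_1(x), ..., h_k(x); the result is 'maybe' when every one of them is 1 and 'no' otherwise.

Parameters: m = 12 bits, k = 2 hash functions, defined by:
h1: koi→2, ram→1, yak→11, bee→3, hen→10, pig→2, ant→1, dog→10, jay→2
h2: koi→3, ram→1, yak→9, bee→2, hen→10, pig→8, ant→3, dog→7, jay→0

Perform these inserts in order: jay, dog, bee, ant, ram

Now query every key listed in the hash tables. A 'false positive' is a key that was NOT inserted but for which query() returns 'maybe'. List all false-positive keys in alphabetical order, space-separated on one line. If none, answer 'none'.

Start: bits=000000000000
After insert 'jay': sets bits 0 2 -> bits=101000000000
After insert 'dog': sets bits 7 10 -> bits=101000010010
After insert 'bee': sets bits 2 3 -> bits=101100010010
After insert 'ant': sets bits 1 3 -> bits=111100010010
After insert 'ram': sets bits 1 -> bits=111100010010
Not inserted: hen koi pig yak — query each against bits=111100010010:
query hen: checks bit10=1 (all 1) -> maybe => FALSE POSITIVE
query koi: checks bit2=1, bit3=1 (all 1) -> maybe => FALSE POSITIVE
query pig: checks bit2=1, bit8=0 (has a 0) -> no => not a false positive
query yak: checks bit9=0, bit11=0 (has a 0) -> no => not a false positive
False positives (alphabetical): hen koi

Answer: hen koi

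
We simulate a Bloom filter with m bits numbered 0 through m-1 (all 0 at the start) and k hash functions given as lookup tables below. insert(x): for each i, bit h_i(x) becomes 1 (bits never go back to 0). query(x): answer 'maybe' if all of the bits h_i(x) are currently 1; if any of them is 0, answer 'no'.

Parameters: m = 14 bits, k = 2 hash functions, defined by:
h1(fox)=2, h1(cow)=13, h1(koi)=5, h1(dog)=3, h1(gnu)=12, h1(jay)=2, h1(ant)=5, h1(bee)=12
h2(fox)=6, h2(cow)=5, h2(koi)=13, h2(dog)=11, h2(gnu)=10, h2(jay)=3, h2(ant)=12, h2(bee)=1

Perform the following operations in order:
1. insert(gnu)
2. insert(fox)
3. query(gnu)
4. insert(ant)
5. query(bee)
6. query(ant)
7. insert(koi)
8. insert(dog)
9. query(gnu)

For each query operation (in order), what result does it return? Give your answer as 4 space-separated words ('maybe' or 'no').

Answer: maybe no maybe maybe

Derivation:
Start: bits=00000000000000
Op 1: insert gnu -> sets bits 10 12 -> bits=00000000001010
Op 2: insert fox -> sets bits 2 6 -> bits=00100010001010
Op 3: query gnu -> checks bit10=1, bit12=1 (all 1) -> maybe
Op 4: insert ant -> sets bits 5 12 -> bits=00100110001010
Op 5: query bee -> checks bit1=0, bit12=1 (has a 0) -> no
Op 6: query ant -> checks bit5=1, bit12=1 (all 1) -> maybe
Op 7: insert koi -> sets bits 5 13 -> bits=00100110001011
Op 8: insert dog -> sets bits 3 11 -> bits=00110110001111
Op 9: query gnu -> checks bit10=1, bit12=1 (all 1) -> maybe
Query results in order: maybe no maybe maybe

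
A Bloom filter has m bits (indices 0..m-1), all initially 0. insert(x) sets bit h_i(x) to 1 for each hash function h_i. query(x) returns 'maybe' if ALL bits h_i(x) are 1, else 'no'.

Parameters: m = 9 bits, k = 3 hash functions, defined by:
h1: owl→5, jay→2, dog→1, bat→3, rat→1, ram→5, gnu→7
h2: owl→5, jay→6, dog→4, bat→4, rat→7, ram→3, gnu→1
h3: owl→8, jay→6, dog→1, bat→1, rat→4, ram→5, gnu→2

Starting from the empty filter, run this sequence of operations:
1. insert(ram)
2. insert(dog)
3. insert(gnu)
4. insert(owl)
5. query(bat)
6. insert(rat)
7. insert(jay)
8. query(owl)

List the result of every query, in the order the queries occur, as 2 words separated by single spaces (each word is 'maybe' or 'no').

Start: bits=000000000
Op 1: insert ram -> sets bits 3 5 -> bits=000101000
Op 2: insert dog -> sets bits 1 4 -> bits=010111000
Op 3: insert gnu -> sets bits 1 2 7 -> bits=011111010
Op 4: insert owl -> sets bits 5 8 -> bits=011111011
Op 5: query bat -> checks bit1=1, bit3=1, bit4=1 (all 1) -> maybe
Op 6: insert rat -> sets bits 1 4 7 -> bits=011111011
Op 7: insert jay -> sets bits 2 6 -> bits=011111111
Op 8: query owl -> checks bit5=1, bit8=1 (all 1) -> maybe
Query results in order: maybe maybe

Answer: maybe maybe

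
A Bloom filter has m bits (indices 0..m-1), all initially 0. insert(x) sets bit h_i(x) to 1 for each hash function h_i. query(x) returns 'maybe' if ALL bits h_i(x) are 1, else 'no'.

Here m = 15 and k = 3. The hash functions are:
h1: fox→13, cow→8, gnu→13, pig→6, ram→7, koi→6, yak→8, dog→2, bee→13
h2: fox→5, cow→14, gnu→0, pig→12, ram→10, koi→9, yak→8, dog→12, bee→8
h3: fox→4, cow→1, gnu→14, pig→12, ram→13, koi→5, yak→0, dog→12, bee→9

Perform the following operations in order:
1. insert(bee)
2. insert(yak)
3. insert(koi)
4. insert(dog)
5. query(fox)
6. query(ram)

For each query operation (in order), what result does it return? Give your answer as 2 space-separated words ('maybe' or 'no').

Answer: no no

Derivation:
Start: bits=000000000000000
Op 1: insert bee -> sets bits 8 9 13 -> bits=000000001100010
Op 2: insert yak -> sets bits 0 8 -> bits=100000001100010
Op 3: insert koi -> sets bits 5 6 9 -> bits=100001101100010
Op 4: insert dog -> sets bits 2 12 -> bits=101001101100110
Op 5: query fox -> checks bit4=0, bit5=1, bit13=1 (has a 0) -> no
Op 6: query ram -> checks bit7=0, bit10=0, bit13=1 (has a 0) -> no
Query results in order: no no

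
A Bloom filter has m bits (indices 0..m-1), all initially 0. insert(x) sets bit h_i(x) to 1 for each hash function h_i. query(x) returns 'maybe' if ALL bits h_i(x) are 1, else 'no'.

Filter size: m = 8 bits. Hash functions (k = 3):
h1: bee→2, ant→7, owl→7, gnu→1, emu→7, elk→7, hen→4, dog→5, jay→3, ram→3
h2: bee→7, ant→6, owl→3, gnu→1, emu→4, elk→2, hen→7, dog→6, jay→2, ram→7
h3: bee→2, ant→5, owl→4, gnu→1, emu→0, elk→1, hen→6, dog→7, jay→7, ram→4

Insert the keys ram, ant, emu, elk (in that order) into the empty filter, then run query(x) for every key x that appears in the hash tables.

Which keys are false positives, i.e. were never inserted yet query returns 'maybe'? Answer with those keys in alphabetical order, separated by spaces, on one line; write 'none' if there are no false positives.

Answer: bee dog gnu hen jay owl

Derivation:
Start: bits=00000000
After insert 'ram': sets bits 3 4 7 -> bits=00011001
After insert 'ant': sets bits 5 6 7 -> bits=00011111
After insert 'emu': sets bits 0 4 7 -> bits=10011111
After insert 'elk': sets bits 1 2 7 -> bits=11111111
Not inserted: bee dog gnu hen jay owl — query each against bits=11111111:
query bee: checks bit2=1, bit7=1 (all 1) -> maybe => FALSE POSITIVE
query dog: checks bit5=1, bit6=1, bit7=1 (all 1) -> maybe => FALSE POSITIVE
query gnu: checks bit1=1 (all 1) -> maybe => FALSE POSITIVE
query hen: checks bit4=1, bit6=1, bit7=1 (all 1) -> maybe => FALSE POSITIVE
query jay: checks bit2=1, bit3=1, bit7=1 (all 1) -> maybe => FALSE POSITIVE
query owl: checks bit3=1, bit4=1, bit7=1 (all 1) -> maybe => FALSE POSITIVE
False positives (alphabetical): bee dog gnu hen jay owl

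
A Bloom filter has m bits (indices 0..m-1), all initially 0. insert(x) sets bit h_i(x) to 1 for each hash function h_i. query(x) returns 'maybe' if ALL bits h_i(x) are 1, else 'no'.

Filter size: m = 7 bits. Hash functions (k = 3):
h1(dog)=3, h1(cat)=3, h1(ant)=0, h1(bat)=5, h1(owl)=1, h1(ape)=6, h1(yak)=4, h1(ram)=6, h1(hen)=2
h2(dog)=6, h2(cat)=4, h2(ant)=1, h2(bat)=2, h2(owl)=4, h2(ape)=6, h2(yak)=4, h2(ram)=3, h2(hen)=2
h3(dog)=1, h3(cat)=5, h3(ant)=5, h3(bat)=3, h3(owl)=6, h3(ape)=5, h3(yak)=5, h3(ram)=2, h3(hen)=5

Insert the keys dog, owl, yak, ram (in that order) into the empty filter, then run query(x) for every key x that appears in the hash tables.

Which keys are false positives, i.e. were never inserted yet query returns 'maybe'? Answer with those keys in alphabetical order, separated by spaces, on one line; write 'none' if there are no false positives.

Answer: ape bat cat hen

Derivation:
Start: bits=0000000
After insert 'dog': sets bits 1 3 6 -> bits=0101001
After insert 'owl': sets bits 1 4 6 -> bits=0101101
After insert 'yak': sets bits 4 5 -> bits=0101111
After insert 'ram': sets bits 2 3 6 -> bits=0111111
Not inserted: ant ape bat cat hen — query each against bits=0111111:
query ant: checks bit0=0, bit1=1, bit5=1 (has a 0) -> no => not a false positive
query ape: checks bit5=1, bit6=1 (all 1) -> maybe => FALSE POSITIVE
query bat: checks bit2=1, bit3=1, bit5=1 (all 1) -> maybe => FALSE POSITIVE
query cat: checks bit3=1, bit4=1, bit5=1 (all 1) -> maybe => FALSE POSITIVE
query hen: checks bit2=1, bit5=1 (all 1) -> maybe => FALSE POSITIVE
False positives (alphabetical): ape bat cat hen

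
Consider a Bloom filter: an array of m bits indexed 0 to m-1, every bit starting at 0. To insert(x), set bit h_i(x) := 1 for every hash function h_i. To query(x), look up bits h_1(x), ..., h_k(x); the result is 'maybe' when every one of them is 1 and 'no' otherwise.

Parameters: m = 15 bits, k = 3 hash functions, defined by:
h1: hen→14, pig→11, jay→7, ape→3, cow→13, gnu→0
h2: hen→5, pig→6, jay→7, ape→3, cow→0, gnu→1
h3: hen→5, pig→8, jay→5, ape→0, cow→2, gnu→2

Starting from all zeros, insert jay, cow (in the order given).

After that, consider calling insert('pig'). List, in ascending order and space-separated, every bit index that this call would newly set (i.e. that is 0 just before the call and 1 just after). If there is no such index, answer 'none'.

Answer: 6 8 11

Derivation:
Start: bits=000000000000000
After insert 'jay': sets bits 5 7 -> bits=000001010000000
After insert 'cow': sets bits 0 2 13 -> bits=101001010000010
insert 'pig' would touch bits 6 8 11; currently bit6=0, bit8=0, bit11=0
Bits that are 0 among those (would change 0->1): 6 8 11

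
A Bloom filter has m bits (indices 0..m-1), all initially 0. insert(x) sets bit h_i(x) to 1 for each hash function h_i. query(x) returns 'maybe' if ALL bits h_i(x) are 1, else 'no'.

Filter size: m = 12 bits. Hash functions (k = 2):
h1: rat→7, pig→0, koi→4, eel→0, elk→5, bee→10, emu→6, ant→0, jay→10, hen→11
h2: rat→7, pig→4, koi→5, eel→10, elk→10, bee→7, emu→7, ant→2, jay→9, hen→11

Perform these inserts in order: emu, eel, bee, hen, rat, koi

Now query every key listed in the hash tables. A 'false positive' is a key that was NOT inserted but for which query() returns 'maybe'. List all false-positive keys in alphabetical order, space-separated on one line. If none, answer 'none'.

Start: bits=000000000000
After insert 'emu': sets bits 6 7 -> bits=000000110000
After insert 'eel': sets bits 0 10 -> bits=100000110010
After insert 'bee': sets bits 7 10 -> bits=100000110010
After insert 'hen': sets bits 11 -> bits=100000110011
After insert 'rat': sets bits 7 -> bits=100000110011
After insert 'koi': sets bits 4 5 -> bits=100011110011
Not inserted: ant elk jay pig — query each against bits=100011110011:
query ant: checks bit0=1, bit2=0 (has a 0) -> no => not a false positive
query elk: checks bit5=1, bit10=1 (all 1) -> maybe => FALSE POSITIVE
query jay: checks bit9=0, bit10=1 (has a 0) -> no => not a false positive
query pig: checks bit0=1, bit4=1 (all 1) -> maybe => FALSE POSITIVE
False positives (alphabetical): elk pig

Answer: elk pig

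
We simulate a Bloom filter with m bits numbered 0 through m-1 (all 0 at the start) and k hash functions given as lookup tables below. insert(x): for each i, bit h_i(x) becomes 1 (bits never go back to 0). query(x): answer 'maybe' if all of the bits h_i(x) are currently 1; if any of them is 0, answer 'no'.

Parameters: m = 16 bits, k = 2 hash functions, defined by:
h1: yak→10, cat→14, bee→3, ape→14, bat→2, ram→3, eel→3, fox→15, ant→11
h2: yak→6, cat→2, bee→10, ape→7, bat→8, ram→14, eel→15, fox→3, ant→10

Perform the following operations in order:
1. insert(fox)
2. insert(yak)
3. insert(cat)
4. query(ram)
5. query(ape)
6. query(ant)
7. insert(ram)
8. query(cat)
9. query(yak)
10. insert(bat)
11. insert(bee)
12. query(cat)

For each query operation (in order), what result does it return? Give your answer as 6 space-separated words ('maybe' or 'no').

Answer: maybe no no maybe maybe maybe

Derivation:
Start: bits=0000000000000000
Op 1: insert fox -> sets bits 3 15 -> bits=0001000000000001
Op 2: insert yak -> sets bits 6 10 -> bits=0001001000100001
Op 3: insert cat -> sets bits 2 14 -> bits=0011001000100011
Op 4: query ram -> checks bit3=1, bit14=1 (all 1) -> maybe
Op 5: query ape -> checks bit7=0, bit14=1 (has a 0) -> no
Op 6: query ant -> checks bit10=1, bit11=0 (has a 0) -> no
Op 7: insert ram -> sets bits 3 14 -> bits=0011001000100011
Op 8: query cat -> checks bit2=1, bit14=1 (all 1) -> maybe
Op 9: query yak -> checks bit6=1, bit10=1 (all 1) -> maybe
Op 10: insert bat -> sets bits 2 8 -> bits=0011001010100011
Op 11: insert bee -> sets bits 3 10 -> bits=0011001010100011
Op 12: query cat -> checks bit2=1, bit14=1 (all 1) -> maybe
Query results in order: maybe no no maybe maybe maybe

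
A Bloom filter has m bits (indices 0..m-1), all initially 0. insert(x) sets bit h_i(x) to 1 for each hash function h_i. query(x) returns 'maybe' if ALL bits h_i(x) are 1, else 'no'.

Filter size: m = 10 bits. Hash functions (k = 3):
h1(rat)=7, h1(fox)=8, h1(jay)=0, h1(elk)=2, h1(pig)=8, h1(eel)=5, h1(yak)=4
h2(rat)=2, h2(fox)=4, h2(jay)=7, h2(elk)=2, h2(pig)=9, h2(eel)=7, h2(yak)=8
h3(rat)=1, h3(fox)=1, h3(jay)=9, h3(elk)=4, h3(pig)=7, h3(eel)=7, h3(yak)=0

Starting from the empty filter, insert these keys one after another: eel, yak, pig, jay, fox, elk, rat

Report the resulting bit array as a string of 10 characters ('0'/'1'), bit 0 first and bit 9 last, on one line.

Start: bits=0000000000
After insert 'eel': sets bits 5 7 -> bits=0000010100
After insert 'yak': sets bits 0 4 8 -> bits=1000110110
After insert 'pig': sets bits 7 8 9 -> bits=1000110111
After insert 'jay': sets bits 0 7 9 -> bits=1000110111
After insert 'fox': sets bits 1 4 8 -> bits=1100110111
After insert 'elk': sets bits 2 4 -> bits=1110110111
After insert 'rat': sets bits 1 2 7 -> bits=1110110111

Answer: 1110110111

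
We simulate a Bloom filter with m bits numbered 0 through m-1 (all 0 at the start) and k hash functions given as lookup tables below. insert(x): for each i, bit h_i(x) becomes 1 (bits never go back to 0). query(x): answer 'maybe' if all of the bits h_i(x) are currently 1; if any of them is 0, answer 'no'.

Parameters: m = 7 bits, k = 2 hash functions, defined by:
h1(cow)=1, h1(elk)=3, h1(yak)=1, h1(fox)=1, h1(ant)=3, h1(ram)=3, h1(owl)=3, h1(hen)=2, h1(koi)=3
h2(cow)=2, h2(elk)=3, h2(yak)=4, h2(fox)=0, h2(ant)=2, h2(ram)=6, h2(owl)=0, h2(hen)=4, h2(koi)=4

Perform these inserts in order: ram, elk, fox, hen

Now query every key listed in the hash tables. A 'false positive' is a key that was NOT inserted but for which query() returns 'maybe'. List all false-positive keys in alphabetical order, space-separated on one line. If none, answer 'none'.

Answer: ant cow koi owl yak

Derivation:
Start: bits=0000000
After insert 'ram': sets bits 3 6 -> bits=0001001
After insert 'elk': sets bits 3 -> bits=0001001
After insert 'fox': sets bits 0 1 -> bits=1101001
After insert 'hen': sets bits 2 4 -> bits=1111101
Not inserted: ant cow koi owl yak — query each against bits=1111101:
query ant: checks bit2=1, bit3=1 (all 1) -> maybe => FALSE POSITIVE
query cow: checks bit1=1, bit2=1 (all 1) -> maybe => FALSE POSITIVE
query koi: checks bit3=1, bit4=1 (all 1) -> maybe => FALSE POSITIVE
query owl: checks bit0=1, bit3=1 (all 1) -> maybe => FALSE POSITIVE
query yak: checks bit1=1, bit4=1 (all 1) -> maybe => FALSE POSITIVE
False positives (alphabetical): ant cow koi owl yak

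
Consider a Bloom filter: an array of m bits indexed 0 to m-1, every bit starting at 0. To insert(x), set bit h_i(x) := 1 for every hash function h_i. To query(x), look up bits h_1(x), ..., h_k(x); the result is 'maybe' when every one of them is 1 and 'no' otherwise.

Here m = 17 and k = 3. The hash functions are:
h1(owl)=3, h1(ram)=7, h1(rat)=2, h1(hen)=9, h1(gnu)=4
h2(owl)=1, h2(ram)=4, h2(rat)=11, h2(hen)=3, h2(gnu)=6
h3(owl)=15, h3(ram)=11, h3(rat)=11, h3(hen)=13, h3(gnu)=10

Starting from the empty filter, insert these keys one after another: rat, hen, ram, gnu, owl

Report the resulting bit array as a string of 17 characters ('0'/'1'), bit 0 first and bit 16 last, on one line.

Answer: 01111011011101010

Derivation:
Start: bits=00000000000000000
After insert 'rat': sets bits 2 11 -> bits=00100000000100000
After insert 'hen': sets bits 3 9 13 -> bits=00110000010101000
After insert 'ram': sets bits 4 7 11 -> bits=00111001010101000
After insert 'gnu': sets bits 4 6 10 -> bits=00111011011101000
After insert 'owl': sets bits 1 3 15 -> bits=01111011011101010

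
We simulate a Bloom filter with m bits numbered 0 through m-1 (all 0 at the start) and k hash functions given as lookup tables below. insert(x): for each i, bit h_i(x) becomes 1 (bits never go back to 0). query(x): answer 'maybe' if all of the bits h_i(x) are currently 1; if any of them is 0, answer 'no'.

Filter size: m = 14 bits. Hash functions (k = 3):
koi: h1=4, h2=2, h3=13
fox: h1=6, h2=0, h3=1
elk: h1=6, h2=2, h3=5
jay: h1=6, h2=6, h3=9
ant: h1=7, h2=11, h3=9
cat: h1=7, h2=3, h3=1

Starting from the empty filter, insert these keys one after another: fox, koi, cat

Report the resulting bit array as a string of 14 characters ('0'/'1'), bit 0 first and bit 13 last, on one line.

Start: bits=00000000000000
After insert 'fox': sets bits 0 1 6 -> bits=11000010000000
After insert 'koi': sets bits 2 4 13 -> bits=11101010000001
After insert 'cat': sets bits 1 3 7 -> bits=11111011000001

Answer: 11111011000001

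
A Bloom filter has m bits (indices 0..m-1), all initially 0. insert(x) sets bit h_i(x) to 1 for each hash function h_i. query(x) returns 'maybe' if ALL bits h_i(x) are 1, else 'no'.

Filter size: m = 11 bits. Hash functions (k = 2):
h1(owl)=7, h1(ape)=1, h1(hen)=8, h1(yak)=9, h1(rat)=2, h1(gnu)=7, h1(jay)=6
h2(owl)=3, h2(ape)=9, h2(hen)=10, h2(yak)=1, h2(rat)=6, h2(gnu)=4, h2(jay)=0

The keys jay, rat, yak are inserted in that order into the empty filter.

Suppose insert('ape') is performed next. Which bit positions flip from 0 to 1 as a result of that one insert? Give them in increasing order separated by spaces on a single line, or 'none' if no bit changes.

Start: bits=00000000000
After insert 'jay': sets bits 0 6 -> bits=10000010000
After insert 'rat': sets bits 2 6 -> bits=10100010000
After insert 'yak': sets bits 1 9 -> bits=11100010010
insert 'ape' would touch bits 1 9; currently bit1=1, bit9=1
Bits that are 0 among those (would change 0->1): none

Answer: none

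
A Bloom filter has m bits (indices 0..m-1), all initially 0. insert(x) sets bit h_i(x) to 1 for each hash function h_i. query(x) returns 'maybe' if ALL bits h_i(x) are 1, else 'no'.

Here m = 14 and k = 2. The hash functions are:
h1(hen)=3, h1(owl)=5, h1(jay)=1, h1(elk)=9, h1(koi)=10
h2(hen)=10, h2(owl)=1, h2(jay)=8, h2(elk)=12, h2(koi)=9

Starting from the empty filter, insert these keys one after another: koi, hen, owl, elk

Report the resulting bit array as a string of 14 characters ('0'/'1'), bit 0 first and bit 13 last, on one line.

Answer: 01010100011010

Derivation:
Start: bits=00000000000000
After insert 'koi': sets bits 9 10 -> bits=00000000011000
After insert 'hen': sets bits 3 10 -> bits=00010000011000
After insert 'owl': sets bits 1 5 -> bits=01010100011000
After insert 'elk': sets bits 9 12 -> bits=01010100011010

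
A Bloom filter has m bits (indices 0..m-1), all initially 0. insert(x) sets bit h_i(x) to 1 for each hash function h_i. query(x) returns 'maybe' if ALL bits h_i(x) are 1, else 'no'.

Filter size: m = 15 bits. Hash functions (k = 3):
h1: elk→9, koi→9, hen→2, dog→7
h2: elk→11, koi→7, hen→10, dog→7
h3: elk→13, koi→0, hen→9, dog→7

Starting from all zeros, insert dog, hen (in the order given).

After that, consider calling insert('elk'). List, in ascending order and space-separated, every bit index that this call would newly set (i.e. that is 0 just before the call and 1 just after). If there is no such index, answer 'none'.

Start: bits=000000000000000
After insert 'dog': sets bits 7 -> bits=000000010000000
After insert 'hen': sets bits 2 9 10 -> bits=001000010110000
insert 'elk' would touch bits 9 11 13; currently bit9=1, bit11=0, bit13=0
Bits that are 0 among those (would change 0->1): 11 13

Answer: 11 13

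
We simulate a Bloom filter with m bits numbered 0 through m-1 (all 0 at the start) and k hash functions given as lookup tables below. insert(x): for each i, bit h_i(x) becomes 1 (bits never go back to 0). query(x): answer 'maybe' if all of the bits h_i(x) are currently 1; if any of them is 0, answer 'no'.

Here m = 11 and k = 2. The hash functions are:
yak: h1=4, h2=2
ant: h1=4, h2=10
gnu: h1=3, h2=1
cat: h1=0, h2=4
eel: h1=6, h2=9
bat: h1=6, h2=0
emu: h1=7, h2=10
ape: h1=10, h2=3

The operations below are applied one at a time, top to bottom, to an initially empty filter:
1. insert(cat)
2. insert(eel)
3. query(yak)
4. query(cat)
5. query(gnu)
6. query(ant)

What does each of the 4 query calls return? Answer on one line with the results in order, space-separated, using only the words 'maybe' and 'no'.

Start: bits=00000000000
Op 1: insert cat -> sets bits 0 4 -> bits=10001000000
Op 2: insert eel -> sets bits 6 9 -> bits=10001010010
Op 3: query yak -> checks bit2=0, bit4=1 (has a 0) -> no
Op 4: query cat -> checks bit0=1, bit4=1 (all 1) -> maybe
Op 5: query gnu -> checks bit1=0, bit3=0 (has a 0) -> no
Op 6: query ant -> checks bit4=1, bit10=0 (has a 0) -> no
Query results in order: no maybe no no

Answer: no maybe no no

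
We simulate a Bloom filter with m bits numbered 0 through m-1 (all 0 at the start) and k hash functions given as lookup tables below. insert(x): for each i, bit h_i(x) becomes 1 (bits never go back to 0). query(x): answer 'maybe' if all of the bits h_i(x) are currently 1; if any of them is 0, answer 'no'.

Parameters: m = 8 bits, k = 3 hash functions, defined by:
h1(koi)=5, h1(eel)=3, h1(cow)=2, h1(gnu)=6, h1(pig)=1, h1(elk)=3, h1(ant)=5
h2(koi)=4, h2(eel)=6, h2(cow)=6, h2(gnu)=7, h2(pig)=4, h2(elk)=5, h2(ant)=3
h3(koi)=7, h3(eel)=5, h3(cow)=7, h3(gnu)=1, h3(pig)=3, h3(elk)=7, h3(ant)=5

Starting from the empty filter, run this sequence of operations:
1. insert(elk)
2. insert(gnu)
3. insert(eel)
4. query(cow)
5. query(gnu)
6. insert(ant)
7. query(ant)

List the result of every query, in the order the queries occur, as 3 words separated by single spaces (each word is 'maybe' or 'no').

Start: bits=00000000
Op 1: insert elk -> sets bits 3 5 7 -> bits=00010101
Op 2: insert gnu -> sets bits 1 6 7 -> bits=01010111
Op 3: insert eel -> sets bits 3 5 6 -> bits=01010111
Op 4: query cow -> checks bit2=0, bit6=1, bit7=1 (has a 0) -> no
Op 5: query gnu -> checks bit1=1, bit6=1, bit7=1 (all 1) -> maybe
Op 6: insert ant -> sets bits 3 5 -> bits=01010111
Op 7: query ant -> checks bit3=1, bit5=1 (all 1) -> maybe
Query results in order: no maybe maybe

Answer: no maybe maybe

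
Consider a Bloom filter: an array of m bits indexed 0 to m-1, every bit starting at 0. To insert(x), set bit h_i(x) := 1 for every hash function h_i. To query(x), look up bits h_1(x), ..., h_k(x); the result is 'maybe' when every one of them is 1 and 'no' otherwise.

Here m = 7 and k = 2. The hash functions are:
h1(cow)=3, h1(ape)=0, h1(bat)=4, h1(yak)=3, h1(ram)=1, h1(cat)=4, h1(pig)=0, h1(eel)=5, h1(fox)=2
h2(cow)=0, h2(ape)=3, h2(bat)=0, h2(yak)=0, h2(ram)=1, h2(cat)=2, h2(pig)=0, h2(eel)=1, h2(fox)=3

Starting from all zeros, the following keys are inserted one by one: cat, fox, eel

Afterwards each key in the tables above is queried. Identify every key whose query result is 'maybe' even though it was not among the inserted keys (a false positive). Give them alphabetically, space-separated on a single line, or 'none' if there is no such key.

Start: bits=0000000
After insert 'cat': sets bits 2 4 -> bits=0010100
After insert 'fox': sets bits 2 3 -> bits=0011100
After insert 'eel': sets bits 1 5 -> bits=0111110
Not inserted: ape bat cow pig ram yak — query each against bits=0111110:
query ape: checks bit0=0, bit3=1 (has a 0) -> no => not a false positive
query bat: checks bit0=0, bit4=1 (has a 0) -> no => not a false positive
query cow: checks bit0=0, bit3=1 (has a 0) -> no => not a false positive
query pig: checks bit0=0 (has a 0) -> no => not a false positive
query ram: checks bit1=1 (all 1) -> maybe => FALSE POSITIVE
query yak: checks bit0=0, bit3=1 (has a 0) -> no => not a false positive
False positives (alphabetical): ram

Answer: ram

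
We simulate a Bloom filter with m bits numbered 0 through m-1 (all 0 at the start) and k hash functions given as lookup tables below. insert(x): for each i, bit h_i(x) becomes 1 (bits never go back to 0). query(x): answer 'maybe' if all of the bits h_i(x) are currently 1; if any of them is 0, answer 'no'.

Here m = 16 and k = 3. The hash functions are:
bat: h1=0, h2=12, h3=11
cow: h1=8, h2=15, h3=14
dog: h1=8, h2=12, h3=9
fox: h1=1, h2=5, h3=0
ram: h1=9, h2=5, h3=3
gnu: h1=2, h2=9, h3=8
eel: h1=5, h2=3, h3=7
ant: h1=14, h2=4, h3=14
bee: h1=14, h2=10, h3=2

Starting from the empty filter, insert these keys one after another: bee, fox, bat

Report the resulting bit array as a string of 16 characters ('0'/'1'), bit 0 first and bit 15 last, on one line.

Answer: 1110010000111010

Derivation:
Start: bits=0000000000000000
After insert 'bee': sets bits 2 10 14 -> bits=0010000000100010
After insert 'fox': sets bits 0 1 5 -> bits=1110010000100010
After insert 'bat': sets bits 0 11 12 -> bits=1110010000111010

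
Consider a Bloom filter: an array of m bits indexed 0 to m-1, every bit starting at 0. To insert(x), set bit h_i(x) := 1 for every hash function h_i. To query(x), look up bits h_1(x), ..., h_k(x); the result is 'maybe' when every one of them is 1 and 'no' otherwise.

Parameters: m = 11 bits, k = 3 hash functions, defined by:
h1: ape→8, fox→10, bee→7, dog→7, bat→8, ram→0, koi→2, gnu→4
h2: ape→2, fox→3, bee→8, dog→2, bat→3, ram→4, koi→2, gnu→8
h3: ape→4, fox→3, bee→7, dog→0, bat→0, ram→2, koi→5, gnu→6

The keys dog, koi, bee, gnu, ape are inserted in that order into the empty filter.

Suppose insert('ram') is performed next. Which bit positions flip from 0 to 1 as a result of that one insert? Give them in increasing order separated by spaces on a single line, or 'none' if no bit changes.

Start: bits=00000000000
After insert 'dog': sets bits 0 2 7 -> bits=10100001000
After insert 'koi': sets bits 2 5 -> bits=10100101000
After insert 'bee': sets bits 7 8 -> bits=10100101100
After insert 'gnu': sets bits 4 6 8 -> bits=10101111100
After insert 'ape': sets bits 2 4 8 -> bits=10101111100
insert 'ram' would touch bits 0 2 4; currently bit0=1, bit2=1, bit4=1
Bits that are 0 among those (would change 0->1): none

Answer: none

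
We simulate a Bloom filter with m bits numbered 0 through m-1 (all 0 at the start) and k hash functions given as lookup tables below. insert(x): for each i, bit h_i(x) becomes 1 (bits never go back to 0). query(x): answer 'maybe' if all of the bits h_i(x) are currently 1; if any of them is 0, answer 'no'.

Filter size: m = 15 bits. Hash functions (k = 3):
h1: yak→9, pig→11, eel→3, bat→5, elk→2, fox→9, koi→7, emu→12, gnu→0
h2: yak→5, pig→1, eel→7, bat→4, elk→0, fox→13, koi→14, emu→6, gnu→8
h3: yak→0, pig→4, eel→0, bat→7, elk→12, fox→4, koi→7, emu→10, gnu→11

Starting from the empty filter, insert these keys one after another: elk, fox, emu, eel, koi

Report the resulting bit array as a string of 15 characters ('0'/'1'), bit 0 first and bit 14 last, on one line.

Answer: 101110110110111

Derivation:
Start: bits=000000000000000
After insert 'elk': sets bits 0 2 12 -> bits=101000000000100
After insert 'fox': sets bits 4 9 13 -> bits=101010000100110
After insert 'emu': sets bits 6 10 12 -> bits=101010100110110
After insert 'eel': sets bits 0 3 7 -> bits=101110110110110
After insert 'koi': sets bits 7 14 -> bits=101110110110111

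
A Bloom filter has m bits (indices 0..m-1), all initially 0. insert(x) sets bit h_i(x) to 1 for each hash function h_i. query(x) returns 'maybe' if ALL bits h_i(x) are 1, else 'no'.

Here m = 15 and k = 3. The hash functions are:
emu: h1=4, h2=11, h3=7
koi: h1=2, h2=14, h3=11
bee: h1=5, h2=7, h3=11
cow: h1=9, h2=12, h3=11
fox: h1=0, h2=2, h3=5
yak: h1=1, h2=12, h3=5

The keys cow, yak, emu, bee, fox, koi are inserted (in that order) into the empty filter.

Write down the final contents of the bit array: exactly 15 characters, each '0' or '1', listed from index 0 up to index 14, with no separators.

Answer: 111011010101101

Derivation:
Start: bits=000000000000000
After insert 'cow': sets bits 9 11 12 -> bits=000000000101100
After insert 'yak': sets bits 1 5 12 -> bits=010001000101100
After insert 'emu': sets bits 4 7 11 -> bits=010011010101100
After insert 'bee': sets bits 5 7 11 -> bits=010011010101100
After insert 'fox': sets bits 0 2 5 -> bits=111011010101100
After insert 'koi': sets bits 2 11 14 -> bits=111011010101101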